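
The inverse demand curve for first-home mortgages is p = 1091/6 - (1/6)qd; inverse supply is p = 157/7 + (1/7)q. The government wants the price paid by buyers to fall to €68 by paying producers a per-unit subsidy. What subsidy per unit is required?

At a buyer price of 68, quantity demanded is 1091 − 6·68 = 683.
Sellers supply 683 only when they receive ps = 157/7 + (1/7)·683 = 120.
s = ps − pb = 120 − 68 = 52.

Required subsidy s = €52 per unit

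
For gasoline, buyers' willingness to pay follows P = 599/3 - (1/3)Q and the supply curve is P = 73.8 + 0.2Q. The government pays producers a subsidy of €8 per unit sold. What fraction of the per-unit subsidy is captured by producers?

Pre-subsidy: 599/3 - (1/3)Q = 73.8 + 0.2Q gives Q* = 236 and P* = 121.
With the subsidy, sellers receive Ps = Pb + 8 for each unit, where Pb is the price buyers pay.
On the curves, Pb = 599/3 - (1/3)Q and Ps = 73.8 + 0.2Q; the wedge Ps − Pb = 8 gives 73.8 + 0.2Q − (599/3 - (1/3)Q) = 8, so Q' = 251.
Then Pb = 599/3 − (1/3)·251 = 116 and Ps = 73.8 + 0.2·251 = 124.
Buyers' price falls by P* − Pb = 121 − 116 = 5; sellers' price rises by Ps − P* = 124 − 121 = 3.
So producers capture 3/8 = 0.375 of each unit of subsidy.

Producer share = 0.375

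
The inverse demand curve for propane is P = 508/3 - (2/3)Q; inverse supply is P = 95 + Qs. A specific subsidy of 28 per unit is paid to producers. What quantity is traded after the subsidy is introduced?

Q' = 61.4

Pre-subsidy: 508/3 - (2/3)Q = 95 + Q gives Q* = 44.6 and P* = 139.6.
With the subsidy, sellers receive Ps = Pb + 28 for each unit, where Pb is the price buyers pay.
On the curves, Pb = 508/3 - (2/3)Q and Ps = 95 + Q; the wedge Ps − Pb = 28 gives 95 + Q − (508/3 - (2/3)Q) = 28, so Q' = 61.4.
Then Pb = 508/3 − (2/3)·61.4 = 128.4 and Ps = 95 + 1·61.4 = 156.4.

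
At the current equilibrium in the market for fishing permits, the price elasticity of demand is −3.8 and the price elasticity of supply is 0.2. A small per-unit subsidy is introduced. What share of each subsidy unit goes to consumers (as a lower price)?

For a small subsidy around the equilibrium, the benefit split depends on the relative slopes, which at a point are proportional to the elasticities.
Buyer share = εs/(εs + |εd|) = 0.2/(0.2 + 3.8) = 0.05; seller share = |εd|/(εs + |εd|) = 0.95.

Consumer share = 0.05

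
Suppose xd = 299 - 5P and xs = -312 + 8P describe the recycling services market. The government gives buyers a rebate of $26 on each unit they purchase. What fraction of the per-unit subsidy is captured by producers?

Producer share = 5/13

Pre-subsidy: 299 - 5P = -312 + 8P gives P* = 47, x* = 64.
With the rebate, buyers effectively pay Pb = Ps − 26, where Ps is the price sellers receive.
Demand in terms of Ps becomes xd = 299 − 5(Ps − 26) = 429 - 5Ps. Setting this equal to supply: 429 - 5Ps = -312 + 8Ps, so Ps = 57.
Buyers pay Pb = 57 − 26 = 31; x' = -312 + 8·57 = 144.
Buyers' price falls by P* − Pb = 47 − 31 = 16; sellers' price rises by Ps − P* = 57 − 47 = 10.
So producers capture 10/26 = 5/13 of each unit of subsidy.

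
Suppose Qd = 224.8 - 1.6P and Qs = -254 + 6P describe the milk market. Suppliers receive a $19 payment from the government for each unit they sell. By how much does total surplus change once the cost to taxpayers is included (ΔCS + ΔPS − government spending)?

Pre-subsidy: 224.8 - 1.6P = -254 + 6P gives P* = 63, Q* = 124.
With the subsidy, sellers receive Ps = Pb + 19 for each unit, where Pb is the price buyers pay.
Supply in terms of Pb becomes Qs = -254 + 6(Pb + 19) = -140 + 6Pb. Setting this equal to demand: 224.8 - 1.6Pb = -140 + 6Pb, so Pb = 48.
Sellers receive Ps = 48 + 19 = 67; Q' = 224.8 − 1.6·48 = 148.
ΔCS = ½(124 + 148)(63 − 48) = 2040; ΔPS = ½(124 + 148)(67 − 63) = 544.
Government spending = 19 × 148 = 2812.
Net change = 2040 + 544 − 2812 = -228. The loss equals the DWL triangle ½·19·24.

Net change in total surplus = -$228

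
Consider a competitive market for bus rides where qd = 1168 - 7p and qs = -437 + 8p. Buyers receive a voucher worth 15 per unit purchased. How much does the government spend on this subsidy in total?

Pre-subsidy: 1168 - 7p = -437 + 8p gives p* = 107, q* = 419.
With the rebate, buyers effectively pay pb = ps − 15, where ps is the price sellers receive.
Demand in terms of ps becomes qd = 1168 − 7(ps − 15) = 1273 - 7ps. Setting this equal to supply: 1273 - 7ps = -437 + 8ps, so ps = 114.
Buyers pay pb = 114 − 15 = 99; q' = -437 + 8·114 = 475.
Government outlay = subsidy × quantity = 15 × 475 = 7125.

Government cost = 7125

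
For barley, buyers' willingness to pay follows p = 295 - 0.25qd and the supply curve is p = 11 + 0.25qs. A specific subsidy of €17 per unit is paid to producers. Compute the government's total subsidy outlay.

Pre-subsidy: 295 - 0.25q = 11 + 0.25q gives q* = 568 and p* = 153.
With the subsidy, sellers receive ps = pb + 17 for each unit, where pb is the price buyers pay.
On the curves, pb = 295 - 0.25q and ps = 11 + 0.25q; the wedge ps − pb = 17 gives 11 + 0.25q − (295 - 0.25q) = 17, so q' = 602.
Then pb = 295 − 0.25·602 = 144.5 and ps = 11 + 0.25·602 = 161.5.
Government outlay = subsidy × quantity = 17 × 602 = 10234.

Government cost = €10234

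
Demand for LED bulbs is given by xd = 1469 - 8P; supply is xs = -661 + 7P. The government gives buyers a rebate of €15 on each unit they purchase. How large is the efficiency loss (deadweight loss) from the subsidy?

Pre-subsidy: 1469 - 8P = -661 + 7P gives P* = 142, x* = 333.
With the rebate, buyers effectively pay Pb = Ps − 15, where Ps is the price sellers receive.
Demand in terms of Ps becomes xd = 1469 − 8(Ps − 15) = 1589 - 8Ps. Setting this equal to supply: 1589 - 8Ps = -661 + 7Ps, so Ps = 150.
Buyers pay Pb = 150 − 15 = 135; x' = -661 + 7·150 = 389.
The subsidy expands output by 389 − 333 = 56 past the efficient level; on those units the gap between marginal cost and willingness to pay runs from 0 up to 15.
DWL = ½ × 15 × 56 = 420.

Deadweight loss = €420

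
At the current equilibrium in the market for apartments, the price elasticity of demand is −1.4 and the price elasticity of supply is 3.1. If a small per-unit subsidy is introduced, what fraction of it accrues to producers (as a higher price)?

For a small subsidy around the equilibrium, the benefit split depends on the relative slopes, which at a point are proportional to the elasticities.
Buyer share = εs/(εs + |εd|) = 3.1/(3.1 + 1.4) = 31/45; seller share = |εd|/(εs + |εd|) = 14/45.
So producers capture 14/45 of the subsidy.

Producer share = 14/45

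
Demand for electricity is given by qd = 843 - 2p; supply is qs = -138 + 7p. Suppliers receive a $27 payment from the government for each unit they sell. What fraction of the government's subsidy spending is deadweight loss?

Pre-subsidy: 843 - 2p = -138 + 7p gives p* = 109, q* = 625.
With the subsidy, sellers receive ps = pb + 27 for each unit, where pb is the price buyers pay.
Supply in terms of pb becomes qs = -138 + 7(pb + 27) = 51 + 7pb. Setting this equal to demand: 843 - 2pb = 51 + 7pb, so pb = 88.
Sellers receive ps = 88 + 27 = 115; q' = 843 − 2·88 = 667.
ΔCS = ½(625 + 667)(109 − 88) = 13566; ΔPS = ½(625 + 667)(115 − 109) = 3876.
Government spending = 27 × 667 = 18009.
DWL = ½ × 27 × (667 − 625) = 567; fraction = 567 / 18009 = 21/667.

DWL / government spending = 21/667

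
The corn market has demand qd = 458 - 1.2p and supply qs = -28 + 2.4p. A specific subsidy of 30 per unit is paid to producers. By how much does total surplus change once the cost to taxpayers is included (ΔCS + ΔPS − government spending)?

Pre-subsidy: 458 - 1.2p = -28 + 2.4p gives p* = 135, q* = 296.
With the subsidy, sellers receive ps = pb + 30 for each unit, where pb is the price buyers pay.
Supply in terms of pb becomes qs = -28 + 2.4(pb + 30) = 44 + 2.4pb. Setting this equal to demand: 458 - 1.2pb = 44 + 2.4pb, so pb = 115.
Sellers receive ps = 115 + 30 = 145; q' = 458 − 1.2·115 = 320.
ΔCS = ½(296 + 320)(135 − 115) = 6160; ΔPS = ½(296 + 320)(145 − 135) = 3080.
Government spending = 30 × 320 = 9600.
Net change = 6160 + 3080 − 9600 = -360. The loss equals the DWL triangle ½·30·24.

Net change in total surplus = -360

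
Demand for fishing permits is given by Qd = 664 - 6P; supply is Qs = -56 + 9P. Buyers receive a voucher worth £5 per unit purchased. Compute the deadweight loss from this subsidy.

Pre-subsidy: 664 - 6P = -56 + 9P gives P* = 48, Q* = 376.
With the rebate, buyers effectively pay Pb = Ps − 5, where Ps is the price sellers receive.
Demand in terms of Ps becomes Qd = 664 − 6(Ps − 5) = 694 - 6Ps. Setting this equal to supply: 694 - 6Ps = -56 + 9Ps, so Ps = 50.
Buyers pay Pb = 50 − 5 = 45; Q' = -56 + 9·50 = 394.
The subsidy expands output by 394 − 376 = 18 past the efficient level; on those units the gap between marginal cost and willingness to pay runs from 0 up to 5.
DWL = ½ × 5 × 18 = 45.

Deadweight loss = £45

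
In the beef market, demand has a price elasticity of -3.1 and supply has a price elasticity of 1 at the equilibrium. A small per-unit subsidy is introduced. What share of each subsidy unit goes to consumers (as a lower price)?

Consumer share = 10/41

For a small subsidy around the equilibrium, the benefit split depends on the relative slopes, which at a point are proportional to the elasticities.
Buyer share = εs/(εs + |εd|) = 1/(1 + 3.1) = 10/41; seller share = |εd|/(εs + |εd|) = 31/41.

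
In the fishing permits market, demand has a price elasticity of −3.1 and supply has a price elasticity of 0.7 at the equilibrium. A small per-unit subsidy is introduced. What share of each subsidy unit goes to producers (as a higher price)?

For a small subsidy around the equilibrium, the benefit split depends on the relative slopes, which at a point are proportional to the elasticities.
Buyer share = εs/(εs + |εd|) = 0.7/(0.7 + 3.1) = 7/38; seller share = |εd|/(εs + |εd|) = 31/38.
So producers capture 31/38 of the subsidy.

Producer share = 31/38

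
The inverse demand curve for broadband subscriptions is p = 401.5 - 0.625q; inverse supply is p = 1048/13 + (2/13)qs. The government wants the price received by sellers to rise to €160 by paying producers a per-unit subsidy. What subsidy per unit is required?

At a seller price of 160, quantity supplied is -524 + 6.5·160 = 516.
Buyers absorb 516 only when they pay pb = 401.5 − 0.625·516 = 79.
s = ps − pb = 160 − 79 = 81.

Required subsidy s = €81 per unit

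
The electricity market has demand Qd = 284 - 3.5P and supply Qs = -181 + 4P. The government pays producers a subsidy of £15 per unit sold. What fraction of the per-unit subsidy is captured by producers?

Producer share = 7/15

Pre-subsidy: 284 - 3.5P = -181 + 4P gives P* = 62, Q* = 67.
With the subsidy, sellers receive Ps = Pb + 15 for each unit, where Pb is the price buyers pay.
Supply in terms of Pb becomes Qs = -181 + 4(Pb + 15) = -121 + 4Pb. Setting this equal to demand: 284 - 3.5Pb = -121 + 4Pb, so Pb = 54.
Sellers receive Ps = 54 + 15 = 69; Q' = 284 − 3.5·54 = 95.
Buyers' price falls by P* − Pb = 62 − 54 = 8; sellers' price rises by Ps − P* = 69 − 62 = 7.
So producers capture 7/15 = 7/15 of each unit of subsidy.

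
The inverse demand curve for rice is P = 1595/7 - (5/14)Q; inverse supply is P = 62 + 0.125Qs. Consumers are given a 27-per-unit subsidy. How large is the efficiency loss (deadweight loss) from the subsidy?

Deadweight loss = 756

Pre-subsidy: 1595/7 - (5/14)Q = 62 + 0.125Q gives Q* = 344 and P* = 105.
With the rebate, buyers effectively pay Pb = Ps − 27, where Ps is the price sellers receive.
On the curves, Pb = 1595/7 - (5/14)Q and Ps = 62 + 0.125Q; the wedge Ps − Pb = 27 gives 62 + 0.125Q − (1595/7 - (5/14)Q) = 27, so Q' = 400.
Then Pb = 1595/7 − (5/14)·400 = 85 and Ps = 62 + 0.125·400 = 112.
The subsidy expands output by 400 − 344 = 56 past the efficient level; on those units the gap between marginal cost and willingness to pay runs from 0 up to 27.
DWL = ½ × 27 × 56 = 756.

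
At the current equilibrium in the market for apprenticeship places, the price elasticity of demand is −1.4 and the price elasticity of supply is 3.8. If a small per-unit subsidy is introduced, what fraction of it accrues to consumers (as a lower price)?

Consumer share = 19/26

For a small subsidy around the equilibrium, the benefit split depends on the relative slopes, which at a point are proportional to the elasticities.
Buyer share = εs/(εs + |εd|) = 3.8/(3.8 + 1.4) = 19/26; seller share = |εd|/(εs + |εd|) = 7/26.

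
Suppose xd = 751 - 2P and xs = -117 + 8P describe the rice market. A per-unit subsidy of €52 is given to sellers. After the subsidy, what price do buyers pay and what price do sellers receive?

Buyers pay €45.2; sellers receive €97.2

Pre-subsidy: 751 - 2P = -117 + 8P gives P* = 86.8, x* = 577.4.
With the subsidy, sellers receive Ps = Pb + 52 for each unit, where Pb is the price buyers pay.
Supply in terms of Pb becomes xs = -117 + 8(Pb + 52) = 299 + 8Pb. Setting this equal to demand: 751 - 2Pb = 299 + 8Pb, so Pb = 45.2.
Sellers receive Ps = 45.2 + 52 = 97.2; x' = 751 − 2·45.2 = 660.6.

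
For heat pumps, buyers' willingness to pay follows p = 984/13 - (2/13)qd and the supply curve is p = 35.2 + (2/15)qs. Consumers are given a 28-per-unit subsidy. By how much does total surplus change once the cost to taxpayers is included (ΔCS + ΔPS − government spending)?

Pre-subsidy: 984/13 - (2/13)q = 35.2 + (2/15)q gives q* = 141 and p* = 54.
With the rebate, buyers effectively pay pb = ps − 28, where ps is the price sellers receive.
On the curves, pb = 984/13 - (2/13)q and ps = 35.2 + (2/15)q; the wedge ps − pb = 28 gives 35.2 + (2/15)q − (984/13 - (2/13)q) = 28, so q' = 238.5.
Then pb = 984/13 − (2/13)·238.5 = 39 and ps = 35.2 + (2/15)·238.5 = 67.
ΔCS = ½(141 + 238.5)(54 − 39) = 2846.25; ΔPS = ½(141 + 238.5)(67 − 54) = 2466.75.
Government spending = 28 × 238.5 = 6678.
Net change = 2846.25 + 2466.75 − 6678 = -1365. The loss equals the DWL triangle ½·28·97.5.

Net change in total surplus = -1365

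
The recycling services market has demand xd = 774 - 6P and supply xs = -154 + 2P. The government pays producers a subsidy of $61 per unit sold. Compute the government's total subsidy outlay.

Government cost = $10339.5

Pre-subsidy: 774 - 6P = -154 + 2P gives P* = 116, x* = 78.
With the subsidy, sellers receive Ps = Pb + 61 for each unit, where Pb is the price buyers pay.
Supply in terms of Pb becomes xs = -154 + 2(Pb + 61) = -32 + 2Pb. Setting this equal to demand: 774 - 6Pb = -32 + 2Pb, so Pb = 100.75.
Sellers receive Ps = 100.75 + 61 = 161.75; x' = 774 − 6·100.75 = 169.5.
Government outlay = subsidy × quantity = 61 × 169.5 = 10339.5.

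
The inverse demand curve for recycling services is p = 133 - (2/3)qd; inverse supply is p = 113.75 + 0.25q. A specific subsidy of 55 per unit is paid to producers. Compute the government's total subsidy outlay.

Pre-subsidy: 133 - (2/3)q = 113.75 + 0.25q gives q* = 21 and p* = 119.
With the subsidy, sellers receive ps = pb + 55 for each unit, where pb is the price buyers pay.
On the curves, pb = 133 - (2/3)q and ps = 113.75 + 0.25q; the wedge ps − pb = 55 gives 113.75 + 0.25q − (133 - (2/3)q) = 55, so q' = 81.
Then pb = 133 − (2/3)·81 = 79 and ps = 113.75 + 0.25·81 = 134.
Government outlay = subsidy × quantity = 55 × 81 = 4455.

Government cost = 4455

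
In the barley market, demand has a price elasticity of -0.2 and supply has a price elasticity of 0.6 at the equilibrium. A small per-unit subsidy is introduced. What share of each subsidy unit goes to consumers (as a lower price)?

For a small subsidy around the equilibrium, the benefit split depends on the relative slopes, which at a point are proportional to the elasticities.
Buyer share = εs/(εs + |εd|) = 0.6/(0.6 + 0.2) = 0.75; seller share = |εd|/(εs + |εd|) = 0.25.

Consumer share = 0.75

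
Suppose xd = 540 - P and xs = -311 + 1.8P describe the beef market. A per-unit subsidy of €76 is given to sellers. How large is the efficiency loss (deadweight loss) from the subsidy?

Deadweight loss = 12996/7

Pre-subsidy: 540 - P = -311 + 1.8P gives P* = 4255/14, x* = 3305/14.
With the subsidy, sellers receive Ps = Pb + 76 for each unit, where Pb is the price buyers pay.
Supply in terms of Pb becomes xs = -311 + 1.8(Pb + 76) = -174.2 + 1.8Pb. Setting this equal to demand: 540 - Pb = -174.2 + 1.8Pb, so Pb = 3571/14.
Sellers receive Ps = 3571/14 + 76 = 4635/14; x' = 540 − 1·(3571/14) = 3989/14.
The subsidy expands output by 3989/14 − 3305/14 = 342/7 past the efficient level; on those units the gap between marginal cost and willingness to pay runs from 0 up to 76.
DWL = ½ × 76 × 342/7 = 12996/7.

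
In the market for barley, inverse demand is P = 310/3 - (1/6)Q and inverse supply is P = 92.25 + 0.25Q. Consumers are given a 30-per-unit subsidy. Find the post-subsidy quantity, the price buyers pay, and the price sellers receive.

Pre-subsidy: 310/3 - (1/6)Q = 92.25 + 0.25Q gives Q* = 26.6 and P* = 98.9.
With the rebate, buyers effectively pay Pb = Ps − 30, where Ps is the price sellers receive.
On the curves, Pb = 310/3 - (1/6)Q and Ps = 92.25 + 0.25Q; the wedge Ps − Pb = 30 gives 92.25 + 0.25Q − (310/3 - (1/6)Q) = 30, so Q' = 98.6.
Then Pb = 310/3 − (1/6)·98.6 = 86.9 and Ps = 92.25 + 0.25·98.6 = 116.9.

Q' = 98.6; buyers pay 86.9; sellers receive 116.9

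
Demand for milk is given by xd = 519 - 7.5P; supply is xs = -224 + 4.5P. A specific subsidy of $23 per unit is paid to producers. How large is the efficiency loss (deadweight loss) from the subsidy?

Pre-subsidy: 519 - 7.5P = -224 + 4.5P gives P* = 743/12, x* = 54.625.
With the subsidy, sellers receive Ps = Pb + 23 for each unit, where Pb is the price buyers pay.
Supply in terms of Pb becomes xs = -224 + 4.5(Pb + 23) = -120.5 + 4.5Pb. Setting this equal to demand: 519 - 7.5Pb = -120.5 + 4.5Pb, so Pb = 1279/24.
Sellers receive Ps = 1279/24 + 23 = 1831/24; x' = 519 − 7.5·(1279/24) = 119.3125.
The subsidy expands output by 119.3125 − 54.625 = 64.6875 past the efficient level; on those units the gap between marginal cost and willingness to pay runs from 0 up to 23.
DWL = ½ × 23 × 64.6875 = 743.90625.

Deadweight loss = $743.90625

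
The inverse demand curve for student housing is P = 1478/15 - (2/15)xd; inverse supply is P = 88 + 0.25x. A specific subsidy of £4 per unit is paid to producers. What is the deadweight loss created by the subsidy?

Pre-subsidy: 1478/15 - (2/15)x = 88 + 0.25x gives x* = 632/23 and P* = 2182/23.
With the subsidy, sellers receive Ps = Pb + 4 for each unit, where Pb is the price buyers pay.
On the curves, Pb = 1478/15 - (2/15)x and Ps = 88 + 0.25x; the wedge Ps − Pb = 4 gives 88 + 0.25x − (1478/15 - (2/15)x) = 4, so x' = 872/23.
Then Pb = 1478/15 − (2/15)·(872/23) = 2150/23 and Ps = 88 + 0.25·(872/23) = 2242/23.
The subsidy expands output by 872/23 − 632/23 = 240/23 past the efficient level; on those units the gap between marginal cost and willingness to pay runs from 0 up to 4.
DWL = ½ × 4 × 240/23 = 480/23.

Deadweight loss = 480/23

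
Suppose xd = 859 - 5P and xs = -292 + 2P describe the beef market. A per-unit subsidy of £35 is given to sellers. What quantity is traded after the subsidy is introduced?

x' = 608/7

Pre-subsidy: 859 - 5P = -292 + 2P gives P* = 1151/7, x* = 258/7.
With the subsidy, sellers receive Ps = Pb + 35 for each unit, where Pb is the price buyers pay.
Supply in terms of Pb becomes xs = -292 + 2(Pb + 35) = -222 + 2Pb. Setting this equal to demand: 859 - 5Pb = -222 + 2Pb, so Pb = 1081/7.
Sellers receive Ps = 1081/7 + 35 = 1326/7; x' = 859 − 5·(1081/7) = 608/7.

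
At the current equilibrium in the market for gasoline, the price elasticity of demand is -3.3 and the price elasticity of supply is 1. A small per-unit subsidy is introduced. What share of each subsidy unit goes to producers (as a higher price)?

For a small subsidy around the equilibrium, the benefit split depends on the relative slopes, which at a point are proportional to the elasticities.
Buyer share = εs/(εs + |εd|) = 1/(1 + 3.3) = 10/43; seller share = |εd|/(εs + |εd|) = 33/43.
So producers capture 33/43 of the subsidy.

Producer share = 33/43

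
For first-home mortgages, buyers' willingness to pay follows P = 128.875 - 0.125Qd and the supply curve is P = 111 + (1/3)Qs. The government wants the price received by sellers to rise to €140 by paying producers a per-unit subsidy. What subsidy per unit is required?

At a seller price of 140, quantity supplied is -333 + 3·140 = 87.
Buyers absorb 87 only when they pay Pb = 128.875 − 0.125·87 = 118.
s = Ps − Pb = 140 − 118 = 22.

Required subsidy s = €22 per unit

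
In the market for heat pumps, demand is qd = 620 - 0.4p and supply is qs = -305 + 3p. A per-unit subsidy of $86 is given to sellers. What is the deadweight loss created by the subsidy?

Pre-subsidy: 620 - 0.4p = -305 + 3p gives p* = 4625/17, q* = 8690/17.
With the subsidy, sellers receive ps = pb + 86 for each unit, where pb is the price buyers pay.
Supply in terms of pb becomes qs = -305 + 3(pb + 86) = -47 + 3pb. Setting this equal to demand: 620 - 0.4pb = -47 + 3pb, so pb = 3335/17.
Sellers receive ps = 3335/17 + 86 = 4797/17; q' = 620 − 0.4·(3335/17) = 9206/17.
The subsidy expands output by 9206/17 − 8690/17 = 516/17 past the efficient level; on those units the gap between marginal cost and willingness to pay runs from 0 up to 86.
DWL = ½ × 86 × 516/17 = 22188/17.

Deadweight loss = 22188/17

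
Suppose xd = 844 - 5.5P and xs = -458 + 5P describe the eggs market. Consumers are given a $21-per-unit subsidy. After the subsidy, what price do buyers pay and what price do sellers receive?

Pre-subsidy: 844 - 5.5P = -458 + 5P gives P* = 124, x* = 162.
With the rebate, buyers effectively pay Pb = Ps − 21, where Ps is the price sellers receive.
Demand in terms of Ps becomes xd = 844 − 5.5(Ps − 21) = 959.5 - 5.5Ps. Setting this equal to supply: 959.5 - 5.5Ps = -458 + 5Ps, so Ps = 135.
Buyers pay Pb = 135 − 21 = 114; x' = -458 + 5·135 = 217.

Buyers pay $114; sellers receive $135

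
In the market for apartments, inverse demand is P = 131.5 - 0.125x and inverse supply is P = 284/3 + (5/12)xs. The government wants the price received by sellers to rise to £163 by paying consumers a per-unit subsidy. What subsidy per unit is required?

Required subsidy s = £52 per unit

At a seller price of 163, quantity supplied is -227.2 + 2.4·163 = 164.
Buyers absorb 164 only when they pay Pb = 131.5 − 0.125·164 = 111.
s = Ps − Pb = 163 − 111 = 52.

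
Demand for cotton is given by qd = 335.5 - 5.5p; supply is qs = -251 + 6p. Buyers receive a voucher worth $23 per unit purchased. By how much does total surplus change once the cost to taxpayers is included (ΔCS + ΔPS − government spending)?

Pre-subsidy: 335.5 - 5.5p = -251 + 6p gives p* = 51, q* = 55.
With the rebate, buyers effectively pay pb = ps − 23, where ps is the price sellers receive.
Demand in terms of ps becomes qd = 335.5 − 5.5(ps − 23) = 462 - 5.5ps. Setting this equal to supply: 462 - 5.5ps = -251 + 6ps, so ps = 62.
Buyers pay pb = 62 − 23 = 39; q' = -251 + 6·62 = 121.
ΔCS = ½(55 + 121)(51 − 39) = 1056; ΔPS = ½(55 + 121)(62 − 51) = 968.
Government spending = 23 × 121 = 2783.
Net change = 1056 + 968 − 2783 = -759. The loss equals the DWL triangle ½·23·66.

Net change in total surplus = -$759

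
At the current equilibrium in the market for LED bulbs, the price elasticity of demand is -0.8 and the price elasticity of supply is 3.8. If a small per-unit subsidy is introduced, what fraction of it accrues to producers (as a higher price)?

For a small subsidy around the equilibrium, the benefit split depends on the relative slopes, which at a point are proportional to the elasticities.
Buyer share = εs/(εs + |εd|) = 3.8/(3.8 + 0.8) = 19/23; seller share = |εd|/(εs + |εd|) = 4/23.
So producers capture 4/23 of the subsidy.

Producer share = 4/23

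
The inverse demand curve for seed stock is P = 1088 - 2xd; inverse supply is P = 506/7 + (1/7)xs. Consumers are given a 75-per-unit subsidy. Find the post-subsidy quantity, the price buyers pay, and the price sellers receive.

Pre-subsidy: 1088 - 2x = 506/7 + (1/7)x gives x* = 474 and P* = 140.
With the rebate, buyers effectively pay Pb = Ps − 75, where Ps is the price sellers receive.
On the curves, Pb = 1088 - 2x and Ps = 506/7 + (1/7)x; the wedge Ps − Pb = 75 gives 506/7 + (1/7)x − (1088 - 2x) = 75, so x' = 509.
Then Pb = 1088 − 2·509 = 70 and Ps = 506/7 + (1/7)·509 = 145.

x' = 509; buyers pay 70; sellers receive 145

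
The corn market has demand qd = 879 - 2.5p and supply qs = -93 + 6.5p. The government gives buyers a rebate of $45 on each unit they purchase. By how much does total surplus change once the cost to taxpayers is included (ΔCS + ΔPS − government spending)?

Net change in total surplus = -$1828.125

Pre-subsidy: 879 - 2.5p = -93 + 6.5p gives p* = 108, q* = 609.
With the rebate, buyers effectively pay pb = ps − 45, where ps is the price sellers receive.
Demand in terms of ps becomes qd = 879 − 2.5(ps − 45) = 991.5 - 2.5ps. Setting this equal to supply: 991.5 - 2.5ps = -93 + 6.5ps, so ps = 120.5.
Buyers pay pb = 120.5 − 45 = 75.5; q' = -93 + 6.5·120.5 = 690.25.
ΔCS = ½(609 + 690.25)(108 − 75.5) = 21112.8125; ΔPS = ½(609 + 690.25)(120.5 − 108) = 8120.3125.
Government spending = 45 × 690.25 = 31061.25.
Net change = 21112.8125 + 8120.3125 − 31061.25 = -1828.125. The loss equals the DWL triangle ½·45·81.25.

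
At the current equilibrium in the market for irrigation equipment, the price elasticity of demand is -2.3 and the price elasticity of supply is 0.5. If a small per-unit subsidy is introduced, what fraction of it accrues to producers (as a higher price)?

Producer share = 23/28

For a small subsidy around the equilibrium, the benefit split depends on the relative slopes, which at a point are proportional to the elasticities.
Buyer share = εs/(εs + |εd|) = 0.5/(0.5 + 2.3) = 5/28; seller share = |εd|/(εs + |εd|) = 23/28.
So producers capture 23/28 of the subsidy.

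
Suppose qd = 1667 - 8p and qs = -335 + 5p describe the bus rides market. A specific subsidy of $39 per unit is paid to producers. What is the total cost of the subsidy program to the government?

Government cost = $21645

Pre-subsidy: 1667 - 8p = -335 + 5p gives p* = 154, q* = 435.
With the subsidy, sellers receive ps = pb + 39 for each unit, where pb is the price buyers pay.
Supply in terms of pb becomes qs = -335 + 5(pb + 39) = -140 + 5pb. Setting this equal to demand: 1667 - 8pb = -140 + 5pb, so pb = 139.
Sellers receive ps = 139 + 39 = 178; q' = 1667 − 8·139 = 555.
Government outlay = subsidy × quantity = 39 × 555 = 21645.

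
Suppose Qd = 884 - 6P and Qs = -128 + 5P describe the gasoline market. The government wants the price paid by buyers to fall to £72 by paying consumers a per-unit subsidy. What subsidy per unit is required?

At a buyer price of 72, quantity demanded is 884 − 6·72 = 452.
Sellers supply 452 only when they receive Ps with -128 + 5·Ps = 452, i.e. Ps = 116.
s = Ps − Pb = 116 − 72 = 44.

Required subsidy s = £44 per unit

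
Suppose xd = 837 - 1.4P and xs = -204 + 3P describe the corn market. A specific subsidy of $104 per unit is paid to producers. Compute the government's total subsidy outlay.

Pre-subsidy: 837 - 1.4P = -204 + 3P gives P* = 5205/22, x* = 11127/22.
With the subsidy, sellers receive Ps = Pb + 104 for each unit, where Pb is the price buyers pay.
Supply in terms of Pb becomes xs = -204 + 3(Pb + 104) = 108 + 3Pb. Setting this equal to demand: 837 - 1.4Pb = 108 + 3Pb, so Pb = 3645/22.
Sellers receive Ps = 3645/22 + 104 = 5933/22; x' = 837 − 1.4·(3645/22) = 13311/22.
Government outlay = subsidy × quantity = 104 × 13311/22 = 692172/11.

Government cost = 692172/11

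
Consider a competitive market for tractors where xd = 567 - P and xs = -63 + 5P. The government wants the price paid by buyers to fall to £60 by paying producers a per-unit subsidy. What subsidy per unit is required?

Required subsidy s = £54 per unit

At a buyer price of 60, quantity demanded is 567 − 1·60 = 507.
Sellers supply 507 only when they receive Ps with -63 + 5·Ps = 507, i.e. Ps = 114.
s = Ps − Pb = 114 − 60 = 54.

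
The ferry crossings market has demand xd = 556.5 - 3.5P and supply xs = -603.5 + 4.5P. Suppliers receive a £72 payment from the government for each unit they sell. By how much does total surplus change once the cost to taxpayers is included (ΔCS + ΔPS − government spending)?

Pre-subsidy: 556.5 - 3.5P = -603.5 + 4.5P gives P* = 145, x* = 49.
With the subsidy, sellers receive Ps = Pb + 72 for each unit, where Pb is the price buyers pay.
Supply in terms of Pb becomes xs = -603.5 + 4.5(Pb + 72) = -279.5 + 4.5Pb. Setting this equal to demand: 556.5 - 3.5Pb = -279.5 + 4.5Pb, so Pb = 104.5.
Sellers receive Ps = 104.5 + 72 = 176.5; x' = 556.5 − 3.5·104.5 = 190.75.
ΔCS = ½(49 + 190.75)(145 − 104.5) = 4854.9375; ΔPS = ½(49 + 190.75)(176.5 − 145) = 3776.0625.
Government spending = 72 × 190.75 = 13734.
Net change = 4854.9375 + 3776.0625 − 13734 = -5103. The loss equals the DWL triangle ½·72·141.75.

Net change in total surplus = -£5103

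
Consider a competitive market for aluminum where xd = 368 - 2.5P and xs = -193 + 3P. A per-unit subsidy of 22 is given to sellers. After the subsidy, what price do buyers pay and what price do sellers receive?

Pre-subsidy: 368 - 2.5P = -193 + 3P gives P* = 102, x* = 113.
With the subsidy, sellers receive Ps = Pb + 22 for each unit, where Pb is the price buyers pay.
Supply in terms of Pb becomes xs = -193 + 3(Pb + 22) = -127 + 3Pb. Setting this equal to demand: 368 - 2.5Pb = -127 + 3Pb, so Pb = 90.
Sellers receive Ps = 90 + 22 = 112; x' = 368 − 2.5·90 = 143.

Buyers pay 90; sellers receive 112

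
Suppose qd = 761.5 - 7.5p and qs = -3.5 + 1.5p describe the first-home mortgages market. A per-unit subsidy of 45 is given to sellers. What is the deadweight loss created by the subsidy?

Deadweight loss = 1265.625

Pre-subsidy: 761.5 - 7.5p = -3.5 + 1.5p gives p* = 85, q* = 124.
With the subsidy, sellers receive ps = pb + 45 for each unit, where pb is the price buyers pay.
Supply in terms of pb becomes qs = -3.5 + 1.5(pb + 45) = 64 + 1.5pb. Setting this equal to demand: 761.5 - 7.5pb = 64 + 1.5pb, so pb = 77.5.
Sellers receive ps = 77.5 + 45 = 122.5; q' = 761.5 − 7.5·77.5 = 180.25.
The subsidy expands output by 180.25 − 124 = 56.25 past the efficient level; on those units the gap between marginal cost and willingness to pay runs from 0 up to 45.
DWL = ½ × 45 × 56.25 = 1265.625.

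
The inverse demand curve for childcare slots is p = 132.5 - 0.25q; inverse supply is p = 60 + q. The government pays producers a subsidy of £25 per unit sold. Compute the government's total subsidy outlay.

Pre-subsidy: 132.5 - 0.25q = 60 + q gives q* = 58 and p* = 118.
With the subsidy, sellers receive ps = pb + 25 for each unit, where pb is the price buyers pay.
On the curves, pb = 132.5 - 0.25q and ps = 60 + q; the wedge ps − pb = 25 gives 60 + q − (132.5 - 0.25q) = 25, so q' = 78.
Then pb = 132.5 − 0.25·78 = 113 and ps = 60 + 1·78 = 138.
Government outlay = subsidy × quantity = 25 × 78 = 1950.

Government cost = £1950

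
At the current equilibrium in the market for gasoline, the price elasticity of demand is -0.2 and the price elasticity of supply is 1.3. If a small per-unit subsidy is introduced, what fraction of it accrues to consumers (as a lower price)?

For a small subsidy around the equilibrium, the benefit split depends on the relative slopes, which at a point are proportional to the elasticities.
Buyer share = εs/(εs + |εd|) = 1.3/(1.3 + 0.2) = 13/15; seller share = |εd|/(εs + |εd|) = 2/15.

Consumer share = 13/15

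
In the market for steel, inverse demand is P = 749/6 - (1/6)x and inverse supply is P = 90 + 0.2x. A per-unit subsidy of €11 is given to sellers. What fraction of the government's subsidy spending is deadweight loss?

Pre-subsidy: 749/6 - (1/6)x = 90 + 0.2x gives x* = 95 and P* = 109.
With the subsidy, sellers receive Ps = Pb + 11 for each unit, where Pb is the price buyers pay.
On the curves, Pb = 749/6 - (1/6)x and Ps = 90 + 0.2x; the wedge Ps − Pb = 11 gives 90 + 0.2x − (749/6 - (1/6)x) = 11, so x' = 125.
Then Pb = 749/6 − (1/6)·125 = 104 and Ps = 90 + 0.2·125 = 115.
ΔCS = ½(95 + 125)(109 − 104) = 550; ΔPS = ½(95 + 125)(115 − 109) = 660.
Government spending = 11 × 125 = 1375.
DWL = ½ × 11 × (125 − 95) = 165; fraction = 165 / 1375 = 0.12.

DWL / government spending = 0.12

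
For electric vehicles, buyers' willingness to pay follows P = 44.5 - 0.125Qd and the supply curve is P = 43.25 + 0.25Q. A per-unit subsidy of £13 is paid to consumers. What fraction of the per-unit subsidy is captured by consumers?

Consumer share = 1/3

Pre-subsidy: 44.5 - 0.125Q = 43.25 + 0.25Q gives Q* = 10/3 and P* = 529/12.
With the rebate, buyers effectively pay Pb = Ps − 13, where Ps is the price sellers receive.
On the curves, Pb = 44.5 - 0.125Q and Ps = 43.25 + 0.25Q; the wedge Ps − Pb = 13 gives 43.25 + 0.25Q − (44.5 - 0.125Q) = 13, so Q' = 38.
Then Pb = 44.5 − 0.125·38 = 39.75 and Ps = 43.25 + 0.25·38 = 52.75.
Buyers' price falls by P* − Pb = 529/12 − 39.75 = 13/3; sellers' price rises by Ps − P* = 52.75 − 529/12 = 26/3.
So consumers capture (13/3)/13 = 1/3 of each unit of subsidy.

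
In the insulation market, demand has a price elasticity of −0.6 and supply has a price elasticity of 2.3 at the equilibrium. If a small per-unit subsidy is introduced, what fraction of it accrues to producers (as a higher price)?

Producer share = 6/29

For a small subsidy around the equilibrium, the benefit split depends on the relative slopes, which at a point are proportional to the elasticities.
Buyer share = εs/(εs + |εd|) = 2.3/(2.3 + 0.6) = 23/29; seller share = |εd|/(εs + |εd|) = 6/29.
So producers capture 6/29 of the subsidy.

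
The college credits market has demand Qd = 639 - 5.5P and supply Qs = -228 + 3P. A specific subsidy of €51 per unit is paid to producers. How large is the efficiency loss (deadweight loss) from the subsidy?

Deadweight loss = €2524.5

Pre-subsidy: 639 - 5.5P = -228 + 3P gives P* = 102, Q* = 78.
With the subsidy, sellers receive Ps = Pb + 51 for each unit, where Pb is the price buyers pay.
Supply in terms of Pb becomes Qs = -228 + 3(Pb + 51) = -75 + 3Pb. Setting this equal to demand: 639 - 5.5Pb = -75 + 3Pb, so Pb = 84.
Sellers receive Ps = 84 + 51 = 135; Q' = 639 − 5.5·84 = 177.
The subsidy expands output by 177 − 78 = 99 past the efficient level; on those units the gap between marginal cost and willingness to pay runs from 0 up to 51.
DWL = ½ × 51 × 99 = 2524.5.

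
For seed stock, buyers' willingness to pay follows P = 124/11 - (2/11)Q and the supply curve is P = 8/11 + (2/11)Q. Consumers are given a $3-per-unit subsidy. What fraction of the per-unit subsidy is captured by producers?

Producer share = 0.5

Pre-subsidy: 124/11 - (2/11)Q = 8/11 + (2/11)Q gives Q* = 29 and P* = 6.
With the rebate, buyers effectively pay Pb = Ps − 3, where Ps is the price sellers receive.
On the curves, Pb = 124/11 - (2/11)Q and Ps = 8/11 + (2/11)Q; the wedge Ps − Pb = 3 gives 8/11 + (2/11)Q − (124/11 - (2/11)Q) = 3, so Q' = 37.25.
Then Pb = 124/11 − (2/11)·37.25 = 4.5 and Ps = 8/11 + (2/11)·37.25 = 7.5.
Buyers' price falls by P* − Pb = 6 − 4.5 = 1.5; sellers' price rises by Ps − P* = 7.5 − 6 = 1.5.
So producers capture 1.5/3 = 0.5 of each unit of subsidy.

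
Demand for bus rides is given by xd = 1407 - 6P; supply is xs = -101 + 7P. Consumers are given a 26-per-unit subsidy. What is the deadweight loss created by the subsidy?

Deadweight loss = 1092

Pre-subsidy: 1407 - 6P = -101 + 7P gives P* = 116, x* = 711.
With the rebate, buyers effectively pay Pb = Ps − 26, where Ps is the price sellers receive.
Demand in terms of Ps becomes xd = 1407 − 6(Ps − 26) = 1563 - 6Ps. Setting this equal to supply: 1563 - 6Ps = -101 + 7Ps, so Ps = 128.
Buyers pay Pb = 128 − 26 = 102; x' = -101 + 7·128 = 795.
The subsidy expands output by 795 − 711 = 84 past the efficient level; on those units the gap between marginal cost and willingness to pay runs from 0 up to 26.
DWL = ½ × 26 × 84 = 1092.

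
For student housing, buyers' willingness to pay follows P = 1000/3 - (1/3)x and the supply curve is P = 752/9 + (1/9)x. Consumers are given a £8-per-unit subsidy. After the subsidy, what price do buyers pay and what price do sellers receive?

Buyers pay £140; sellers receive £148

Pre-subsidy: 1000/3 - (1/3)x = 752/9 + (1/9)x gives x* = 562 and P* = 146.
With the rebate, buyers effectively pay Pb = Ps − 8, where Ps is the price sellers receive.
On the curves, Pb = 1000/3 - (1/3)x and Ps = 752/9 + (1/9)x; the wedge Ps − Pb = 8 gives 752/9 + (1/9)x − (1000/3 - (1/3)x) = 8, so x' = 580.
Then Pb = 1000/3 − (1/3)·580 = 140 and Ps = 752/9 + (1/9)·580 = 148.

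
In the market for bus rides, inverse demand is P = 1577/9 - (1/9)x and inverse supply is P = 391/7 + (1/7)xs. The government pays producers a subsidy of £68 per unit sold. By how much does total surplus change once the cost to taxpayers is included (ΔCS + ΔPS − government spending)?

Net change in total surplus = -£9103.5

Pre-subsidy: 1577/9 - (1/9)x = 391/7 + (1/7)x gives x* = 470 and P* = 123.
With the subsidy, sellers receive Ps = Pb + 68 for each unit, where Pb is the price buyers pay.
On the curves, Pb = 1577/9 - (1/9)x and Ps = 391/7 + (1/7)x; the wedge Ps − Pb = 68 gives 391/7 + (1/7)x − (1577/9 - (1/9)x) = 68, so x' = 737.75.
Then Pb = 1577/9 − (1/9)·737.75 = 93.25 and Ps = 391/7 + (1/7)·737.75 = 161.25.
ΔCS = ½(470 + 737.75)(123 − 93.25) = 17965.28125; ΔPS = ½(470 + 737.75)(161.25 − 123) = 23098.21875.
Government spending = 68 × 737.75 = 50167.
Net change = 17965.28125 + 23098.21875 − 50167 = -9103.5. The loss equals the DWL triangle ½·68·267.75.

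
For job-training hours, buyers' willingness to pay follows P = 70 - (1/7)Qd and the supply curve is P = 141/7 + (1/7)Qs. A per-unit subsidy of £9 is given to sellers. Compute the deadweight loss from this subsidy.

Deadweight loss = £141.75

Pre-subsidy: 70 - (1/7)Q = 141/7 + (1/7)Q gives Q* = 174.5 and P* = 631/14.
With the subsidy, sellers receive Ps = Pb + 9 for each unit, where Pb is the price buyers pay.
On the curves, Pb = 70 - (1/7)Q and Ps = 141/7 + (1/7)Q; the wedge Ps − Pb = 9 gives 141/7 + (1/7)Q − (70 - (1/7)Q) = 9, so Q' = 206.
Then Pb = 70 − (1/7)·206 = 284/7 and Ps = 141/7 + (1/7)·206 = 347/7.
The subsidy expands output by 206 − 174.5 = 31.5 past the efficient level; on those units the gap between marginal cost and willingness to pay runs from 0 up to 9.
DWL = ½ × 9 × 31.5 = 141.75.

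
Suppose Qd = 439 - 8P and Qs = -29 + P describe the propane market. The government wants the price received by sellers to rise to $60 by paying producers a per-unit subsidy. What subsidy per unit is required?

At a seller price of 60, quantity supplied is -29 + 1·60 = 31.
Buyers absorb 31 only when they pay Pb with 439 − 8·Pb = 31, i.e. Pb = 51.
s = Ps − Pb = 60 − 51 = 9.

Required subsidy s = $9 per unit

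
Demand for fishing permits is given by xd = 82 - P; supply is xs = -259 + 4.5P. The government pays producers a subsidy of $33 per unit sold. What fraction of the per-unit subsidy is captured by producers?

Producer share = 2/11

Pre-subsidy: 82 - P = -259 + 4.5P gives P* = 62, x* = 20.
With the subsidy, sellers receive Ps = Pb + 33 for each unit, where Pb is the price buyers pay.
Supply in terms of Pb becomes xs = -259 + 4.5(Pb + 33) = -110.5 + 4.5Pb. Setting this equal to demand: 82 - Pb = -110.5 + 4.5Pb, so Pb = 35.
Sellers receive Ps = 35 + 33 = 68; x' = 82 − 1·35 = 47.
Buyers' price falls by P* − Pb = 62 − 35 = 27; sellers' price rises by Ps − P* = 68 − 62 = 6.
So producers capture 6/33 = 2/11 of each unit of subsidy.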